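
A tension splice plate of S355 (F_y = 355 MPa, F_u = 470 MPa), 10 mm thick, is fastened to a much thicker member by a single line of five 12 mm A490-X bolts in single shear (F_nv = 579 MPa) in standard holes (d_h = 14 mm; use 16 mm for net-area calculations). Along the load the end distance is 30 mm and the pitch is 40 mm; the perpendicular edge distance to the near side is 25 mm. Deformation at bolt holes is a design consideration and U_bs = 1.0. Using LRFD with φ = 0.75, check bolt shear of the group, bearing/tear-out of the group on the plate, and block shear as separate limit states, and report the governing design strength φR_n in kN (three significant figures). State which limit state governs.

Bolt shear: A_b = π·12²/4 = 113.1 mm²; R_n = 579 × 113.1 × 5 × 1 / 1000 = 327.4 kN → 0.75 × 327.4 = 246 kN.
Bearing: edge l_c = 23, r_n = 129.7 kN; interior l_c = 26, r_n = 135.4 kN; R_n = 129.7 + 4·135.4 = 671.2 kN → 503 kN.
Block shear: A_gv = 1900, A_nv = 1180, A_nt = 170 mm²; R_n = min(0.6F_uA_nv, 0.6F_yA_gv) + U_bs·F_u·A_nt = 412.7 kN → 309 kN.
Bolt shear governs: 246 kN.

246 kN (bolt shear governs)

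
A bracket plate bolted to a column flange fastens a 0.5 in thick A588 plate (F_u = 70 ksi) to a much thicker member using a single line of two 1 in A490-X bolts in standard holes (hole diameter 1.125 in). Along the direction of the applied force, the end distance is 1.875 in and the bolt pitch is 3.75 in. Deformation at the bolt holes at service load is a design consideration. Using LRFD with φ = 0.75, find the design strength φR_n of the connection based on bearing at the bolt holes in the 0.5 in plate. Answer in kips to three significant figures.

Per bolt r_n = 1.2 l_c t F_u ≤ 2.4 d t F_u; upper limit = 2.4 × 1 × 0.5 × 70 = 84 kips.
Edge bolt: l_c = 1.875 − 1.125/2 = 1.312 in → 1.2 × 1.312 × 0.5 × 70 = 55.12 → r_n = 55.12 kips.
Interior bolts: l_c = 3.75 − 1.125 = 2.625 in → 1.2 × 2.625 × 0.5 × 70 = 110.2 → r_n = 84 kips.
R_n = 1 × 55.12 + 1 × 84 = 139.1 kips.
Design strength φR_n = 0.75 × 139.1 = 104 kips.

104 kips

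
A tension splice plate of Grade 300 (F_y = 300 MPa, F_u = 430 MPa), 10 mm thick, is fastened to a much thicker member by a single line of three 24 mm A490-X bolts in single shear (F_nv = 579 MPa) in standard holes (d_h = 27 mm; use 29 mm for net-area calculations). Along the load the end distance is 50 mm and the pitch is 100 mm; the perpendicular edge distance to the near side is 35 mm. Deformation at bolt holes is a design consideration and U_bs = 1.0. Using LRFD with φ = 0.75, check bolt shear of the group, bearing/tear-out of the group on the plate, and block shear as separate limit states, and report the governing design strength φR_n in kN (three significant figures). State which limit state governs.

404 kN (block shear governs)

Bolt shear: A_b = π·24²/4 = 452.4 mm²; R_n = 579 × 452.4 × 3 × 1 / 1000 = 785.8 kN → 0.75 × 785.8 = 589 kN.
Bearing: edge l_c = 36.5, r_n = 188.3 kN; interior l_c = 73, r_n = 247.7 kN; R_n = 188.3 + 2·247.7 = 683.7 kN → 513 kN.
Block shear: A_gv = 2500, A_nv = 1775, A_nt = 205 mm²; R_n = min(0.6F_uA_nv, 0.6F_yA_gv) + U_bs·F_u·A_nt = 538.1 kN → 404 kN.
Block shear governs: 404 kN.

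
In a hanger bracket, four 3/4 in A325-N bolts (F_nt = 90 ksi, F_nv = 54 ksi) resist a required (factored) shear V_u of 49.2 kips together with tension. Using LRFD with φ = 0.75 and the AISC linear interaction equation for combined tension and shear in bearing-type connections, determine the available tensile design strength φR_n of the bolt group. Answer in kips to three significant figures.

73.1 kips

A_b = π·0.75²/4 = 0.4418 in²; f_rv = 49.2 / (4 × 0.4418) = 27.84 ksi.
F'_nt = 1.3 F_nt − (F_nt / φF_nv) f_rv = 1.3·90 − (90/(0.75·54))·27.84 = 55.13 ksi, capped at F_nt → F'_nt = 55.13 ksi.
R_n = F'_nt · A_b · n = 55.13 × 0.4418 × 4 = 97.42 kips.
Design strength φR_n = 0.75 × 97.42 = 73.1 kips.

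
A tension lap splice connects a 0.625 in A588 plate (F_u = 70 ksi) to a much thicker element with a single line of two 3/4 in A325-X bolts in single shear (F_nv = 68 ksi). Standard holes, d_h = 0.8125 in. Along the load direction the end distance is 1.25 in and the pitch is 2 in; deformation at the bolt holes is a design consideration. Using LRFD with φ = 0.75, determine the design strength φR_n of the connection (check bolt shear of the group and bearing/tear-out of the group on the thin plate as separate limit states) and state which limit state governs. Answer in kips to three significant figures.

Bolt shear: A_b = π·0.75²/4 = 0.4418 in²; R_n = 68 × 0.4418 × 2 × 1 = 60.08 kips → 0.75 × 60.08 = 45.1 kips.
Bearing (1.2 l_c t F_u ≤ 2.4 d t F_u): upper limit = 2.4·0.75·0.625·70 = 78.75 kips.
  Edge l_c = 1.25 − 0.8125/2 = 0.8438 → r_n = 44.3 kips; interior l_c = 2 − 0.8125 = 1.188 → r_n = 62.34 kips.
  R_n,bearing = 1·44.3 + 1·62.34 = 106.6 kips → 0.75 × 106.6 = 80 kips.
Bolt shear governs: 45.1 kips.

45.1 kips (bolt shear governs)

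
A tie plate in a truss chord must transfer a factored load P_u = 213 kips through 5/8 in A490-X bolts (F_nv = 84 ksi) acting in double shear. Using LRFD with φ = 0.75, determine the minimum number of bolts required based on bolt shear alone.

A_b = π·0.625²/4 = 0.3068 in².
Per-bolt design strength φR_n = 0.75 × 84 × 0.3068 × 2 = 38.66 kips.
n ≥ 213 / 38.66 = 5.51 → use 6 bolts.

6 bolts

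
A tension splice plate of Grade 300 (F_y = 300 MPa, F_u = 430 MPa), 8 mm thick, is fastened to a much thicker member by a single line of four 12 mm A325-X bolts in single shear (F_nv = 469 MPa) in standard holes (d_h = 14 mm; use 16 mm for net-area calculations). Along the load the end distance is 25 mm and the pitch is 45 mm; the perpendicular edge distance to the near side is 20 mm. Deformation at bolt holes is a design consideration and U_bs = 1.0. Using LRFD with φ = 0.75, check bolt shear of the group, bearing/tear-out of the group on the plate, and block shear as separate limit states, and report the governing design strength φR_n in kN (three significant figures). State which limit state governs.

Bolt shear: A_b = π·12²/4 = 113.1 mm²; R_n = 469 × 113.1 × 4 × 1 / 1000 = 212.2 kN → 0.75 × 212.2 = 159 kN.
Bearing: edge l_c = 18, r_n = 74.3 kN; interior l_c = 31, r_n = 99.07 kN; R_n = 74.3 + 3·99.07 = 371.5 kN → 279 kN.
Block shear: A_gv = 1280, A_nv = 832, A_nt = 96 mm²; R_n = min(0.6F_uA_nv, 0.6F_yA_gv) + U_bs·F_u·A_nt = 255.9 kN → 192 kN.
Bolt shear governs: 159 kN.

159 kN (bolt shear governs)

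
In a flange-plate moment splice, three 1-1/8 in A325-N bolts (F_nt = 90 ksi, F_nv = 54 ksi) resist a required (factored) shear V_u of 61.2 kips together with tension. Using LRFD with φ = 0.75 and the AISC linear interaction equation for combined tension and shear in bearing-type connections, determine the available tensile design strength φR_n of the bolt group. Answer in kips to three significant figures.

A_b = π·1.125²/4 = 0.994 in²; f_rv = 61.2 / (3 × 0.994) = 20.52 ksi.
F'_nt = 1.3 F_nt − (F_nt / φF_nv) f_rv = 1.3·90 − (90/(0.75·54))·20.52 = 71.39 ksi, capped at F_nt → F'_nt = 71.39 ksi.
R_n = F'_nt · A_b · n = 71.39 × 0.994 × 3 = 212.9 kips.
Design strength φR_n = 0.75 × 212.9 = 160 kips.

160 kips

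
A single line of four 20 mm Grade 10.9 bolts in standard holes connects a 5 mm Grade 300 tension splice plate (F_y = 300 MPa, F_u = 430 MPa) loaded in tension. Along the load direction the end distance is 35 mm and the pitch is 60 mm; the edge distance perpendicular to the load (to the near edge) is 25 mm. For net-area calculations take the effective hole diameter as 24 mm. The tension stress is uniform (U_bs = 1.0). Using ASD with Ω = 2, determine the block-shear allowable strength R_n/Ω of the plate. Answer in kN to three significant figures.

Shear plane L_v = 35 + 3·60 = 215 mm; A_gv = 215 × 5 = 1075 mm².
A_nv = (215 − 3.5·24) × 5 = 655 mm².
A_nt = (25 − 0.5·24) × 5 = 65 mm².
0.6 F_u A_nv = 169 kN; 0.6 F_y A_gv = 193.5 kN → shear rupture governs the shear term.
R_n = 169 + 1.0 × 430 × 65 / 1000 = 196.9 kN.
Allowable strength R_n/Ω = 196.9 / 2 = 98.5 kN.

98.5 kN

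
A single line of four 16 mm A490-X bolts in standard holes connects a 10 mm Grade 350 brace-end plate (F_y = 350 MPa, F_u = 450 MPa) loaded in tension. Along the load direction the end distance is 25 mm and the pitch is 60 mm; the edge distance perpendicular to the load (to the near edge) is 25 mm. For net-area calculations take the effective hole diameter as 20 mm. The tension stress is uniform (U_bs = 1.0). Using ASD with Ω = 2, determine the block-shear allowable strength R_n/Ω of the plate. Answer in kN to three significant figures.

Shear plane L_v = 25 + 3·60 = 205 mm; A_gv = 205 × 10 = 2050 mm².
A_nv = (205 − 3.5·20) × 10 = 1350 mm².
A_nt = (25 − 0.5·20) × 10 = 150 mm².
0.6 F_u A_nv = 364.5 kN; 0.6 F_y A_gv = 430.5 kN → shear rupture governs the shear term.
R_n = 364.5 + 1.0 × 450 × 150 / 1000 = 432 kN.
Allowable strength R_n/Ω = 432 / 2 = 216 kN.

216 kN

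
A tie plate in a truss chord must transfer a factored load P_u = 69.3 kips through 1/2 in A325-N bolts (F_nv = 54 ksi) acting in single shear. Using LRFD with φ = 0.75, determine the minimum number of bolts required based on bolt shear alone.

A_b = π·0.5²/4 = 0.1963 in².
Per-bolt design strength φR_n = 0.75 × 54 × 0.1963 × 1 = 7.952 kips.
n ≥ 69.3 / 7.952 = 8.715 → use 9 bolts.

9 bolts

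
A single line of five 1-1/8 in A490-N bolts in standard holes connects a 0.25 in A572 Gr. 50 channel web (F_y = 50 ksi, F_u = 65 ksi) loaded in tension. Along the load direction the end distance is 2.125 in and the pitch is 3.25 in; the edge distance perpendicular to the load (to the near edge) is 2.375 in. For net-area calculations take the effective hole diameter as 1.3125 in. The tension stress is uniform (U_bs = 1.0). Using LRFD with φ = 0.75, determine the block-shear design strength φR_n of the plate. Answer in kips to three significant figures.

Shear plane L_v = 2.125 + 4·3.25 = 15.12 in; A_gv = 15.12 × 0.25 = 3.781 in².
A_nv = (15.12 − 4.5·1.3125) × 0.25 = 2.305 in².
A_nt = (2.375 − 0.5·1.3125) × 0.25 = 0.4297 in².
0.6 F_u A_nv = 89.88 kips; 0.6 F_y A_gv = 113.4 kips → shear rupture governs the shear term.
R_n = 89.88 + 1.0 × 65 × 0.4297 = 117.8 kips.
Design strength φR_n = 0.75 × 117.8 = 88.4 kips.

88.4 kips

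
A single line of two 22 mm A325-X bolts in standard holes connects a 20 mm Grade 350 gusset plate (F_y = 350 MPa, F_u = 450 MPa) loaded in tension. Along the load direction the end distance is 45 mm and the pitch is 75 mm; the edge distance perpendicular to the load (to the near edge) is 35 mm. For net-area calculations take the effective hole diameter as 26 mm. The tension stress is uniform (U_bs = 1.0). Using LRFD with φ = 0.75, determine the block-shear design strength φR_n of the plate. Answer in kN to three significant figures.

477 kN

Shear plane L_v = 45 + 1·75 = 120 mm; A_gv = 120 × 20 = 2400 mm².
A_nv = (120 − 1.5·26) × 20 = 1620 mm².
A_nt = (35 − 0.5·26) × 20 = 440 mm².
0.6 F_u A_nv = 437.4 kN; 0.6 F_y A_gv = 504 kN → shear rupture governs the shear term.
R_n = 437.4 + 1.0 × 450 × 440 / 1000 = 635.4 kN.
Design strength φR_n = 0.75 × 635.4 = 477 kN.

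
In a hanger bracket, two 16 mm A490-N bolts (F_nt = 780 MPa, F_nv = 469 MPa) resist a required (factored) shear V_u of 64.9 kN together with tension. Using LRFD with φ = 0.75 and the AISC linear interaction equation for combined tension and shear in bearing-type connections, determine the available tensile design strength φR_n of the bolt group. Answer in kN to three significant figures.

198 kN

A_b = π·16²/4 = 201.1 mm²; f_rv = 64.9 × 1000 / (2 × 201.1) = 161.4 MPa.
F'_nt = 1.3 F_nt − (F_nt / φF_nv) f_rv = 1.3·780 − (780/(0.75·469))·161.4 = 656.1 MPa, capped at F_nt → F'_nt = 656.1 MPa.
R_n = F'_nt · A_b · n = 656.1 × 201.1 × 2 / 1000 = 263.8 kN.
Design strength φR_n = 0.75 × 263.8 = 198 kN.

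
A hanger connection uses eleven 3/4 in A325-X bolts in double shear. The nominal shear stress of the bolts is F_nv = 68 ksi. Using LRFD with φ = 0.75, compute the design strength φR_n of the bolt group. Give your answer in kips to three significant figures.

A_b = π × 0.75² / 4 = 0.4418 in².
R_n = F_nv · A_b · n · n_s = 68 × 0.4418 × 11 × 2 = 660.9 kips.
Design strength φR_n = 0.75 × 660.9 = 496 kips.

496 kips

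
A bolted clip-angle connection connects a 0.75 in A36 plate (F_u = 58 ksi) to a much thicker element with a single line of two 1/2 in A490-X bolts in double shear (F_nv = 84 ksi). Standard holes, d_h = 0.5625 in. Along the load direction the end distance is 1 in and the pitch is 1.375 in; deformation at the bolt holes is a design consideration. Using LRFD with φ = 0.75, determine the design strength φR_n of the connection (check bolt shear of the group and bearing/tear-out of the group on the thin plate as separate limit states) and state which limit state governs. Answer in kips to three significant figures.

49.5 kips (bolt shear governs)

Bolt shear: A_b = π·0.5²/4 = 0.1963 in²; R_n = 84 × 0.1963 × 2 × 2 = 65.97 kips → 0.75 × 65.97 = 49.5 kips.
Bearing (1.2 l_c t F_u ≤ 2.4 d t F_u): upper limit = 2.4·0.5·0.75·58 = 52.2 kips.
  Edge l_c = 1 − 0.5625/2 = 0.7188 → r_n = 37.52 kips; interior l_c = 1.375 − 0.5625 = 0.8125 → r_n = 42.41 kips.
  R_n,bearing = 1·37.52 + 1·42.41 = 79.93 kips → 0.75 × 79.93 = 59.9 kips.
Bolt shear governs: 49.5 kips.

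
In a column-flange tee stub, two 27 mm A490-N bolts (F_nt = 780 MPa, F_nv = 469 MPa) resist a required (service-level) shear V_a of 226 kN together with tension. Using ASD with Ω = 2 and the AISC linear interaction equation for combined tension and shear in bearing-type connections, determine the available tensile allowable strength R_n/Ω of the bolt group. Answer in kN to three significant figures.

205 kN

A_b = π·27²/4 = 572.6 mm²; f_rv = 226 × 1000 / (2 × 572.6) = 197.4 MPa.
F'_nt = 1.3 F_nt − (Ω F_nt / F_nv) f_rv = 1.3·780 − (2·780/469)·197.4 = 357.5 MPa, capped at F_nt → F'_nt = 357.5 MPa.
R_n = F'_nt · A_b · n = 357.5 × 572.6 × 2 / 1000 = 409.4 kN.
Allowable strength R_n/Ω = 409.4 / 2 = 205 kN.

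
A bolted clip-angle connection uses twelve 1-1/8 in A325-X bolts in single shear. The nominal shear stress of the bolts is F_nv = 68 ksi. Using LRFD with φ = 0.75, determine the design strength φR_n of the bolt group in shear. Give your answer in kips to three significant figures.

608 kips

A_b = π × 1.125² / 4 = 0.994 in².
R_n = F_nv · A_b · n · n_s = 68 × 0.994 × 12 × 1 = 811.1 kips.
Design strength φR_n = 0.75 × 811.1 = 608 kips.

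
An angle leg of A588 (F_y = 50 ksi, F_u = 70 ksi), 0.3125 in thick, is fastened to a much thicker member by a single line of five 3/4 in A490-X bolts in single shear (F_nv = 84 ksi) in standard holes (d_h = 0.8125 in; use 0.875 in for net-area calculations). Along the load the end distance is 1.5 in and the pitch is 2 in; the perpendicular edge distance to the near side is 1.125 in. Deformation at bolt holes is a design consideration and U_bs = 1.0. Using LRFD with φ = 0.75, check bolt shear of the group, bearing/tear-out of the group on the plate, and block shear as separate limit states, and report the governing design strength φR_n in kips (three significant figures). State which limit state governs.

66 kips (block shear governs)

Bolt shear: A_b = π·0.75²/4 = 0.4418 in²; R_n = 84 × 0.4418 × 5 × 1 = 185.6 kips → 0.75 × 185.6 = 139 kips.
Bearing: edge l_c = 1.094, r_n = 28.71 kips; interior l_c = 1.188, r_n = 31.17 kips; R_n = 28.71 + 4·31.17 = 153.4 kips → 115 kips.
Block shear: A_gv = 2.969, A_nv = 1.738, A_nt = 0.2148 in²; R_n = min(0.6F_uA_nv, 0.6F_yA_gv) + U_bs·F_u·A_nt = 88.05 kips → 66 kips.
Block shear governs: 66 kips.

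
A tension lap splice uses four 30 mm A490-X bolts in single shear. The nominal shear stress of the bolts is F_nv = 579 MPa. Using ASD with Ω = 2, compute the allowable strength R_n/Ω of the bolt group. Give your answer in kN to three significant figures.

819 kN

A_b = π × 30² / 4 = 706.9 mm².
R_n = F_nv · A_b · n · n_s = 579 × 706.9 × 4 × 1 / 1000 = 1637 kN.
Allowable strength R_n/Ω = 1637 / 2 = 819 kN.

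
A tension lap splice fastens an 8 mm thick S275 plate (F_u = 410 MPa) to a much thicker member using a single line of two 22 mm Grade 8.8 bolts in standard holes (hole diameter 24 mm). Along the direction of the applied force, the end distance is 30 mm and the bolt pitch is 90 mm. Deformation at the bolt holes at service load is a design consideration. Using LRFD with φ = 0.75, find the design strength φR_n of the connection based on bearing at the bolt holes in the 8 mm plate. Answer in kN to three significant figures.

Per bolt r_n = 1.2 l_c t F_u ≤ 2.4 d t F_u; upper limit = 2.4 × 22 × 8 × 410 / 1000 = 173.2 kN.
Edge bolt: l_c = 30 − 24/2 = 18 mm → 1.2 × 18 × 8 × 410 / 1000 = 70.85 → r_n = 70.85 kN.
Interior bolts: l_c = 90 − 24 = 66 mm → 1.2 × 66 × 8 × 410 / 1000 = 259.8 → r_n = 173.2 kN.
R_n = 1 × 70.85 + 1 × 173.2 = 244 kN.
Design strength φR_n = 0.75 × 244 = 183 kN.

183 kN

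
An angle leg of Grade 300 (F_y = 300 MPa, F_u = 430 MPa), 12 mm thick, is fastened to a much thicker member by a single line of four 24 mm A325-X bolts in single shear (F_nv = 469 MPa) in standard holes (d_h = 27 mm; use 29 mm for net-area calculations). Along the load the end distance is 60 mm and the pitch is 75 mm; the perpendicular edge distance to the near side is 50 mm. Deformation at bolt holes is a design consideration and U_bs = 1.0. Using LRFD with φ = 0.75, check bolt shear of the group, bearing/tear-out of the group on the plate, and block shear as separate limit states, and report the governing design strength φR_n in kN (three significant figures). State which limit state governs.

563 kN (block shear governs)

Bolt shear: A_b = π·24²/4 = 452.4 mm²; R_n = 469 × 452.4 × 4 × 1 / 1000 = 848.7 kN → 0.75 × 848.7 = 637 kN.
Bearing: edge l_c = 46.5, r_n = 287.9 kN; interior l_c = 48, r_n = 297.2 kN; R_n = 287.9 + 3·297.2 = 1180 kN → 885 kN.
Block shear: A_gv = 3420, A_nv = 2202, A_nt = 426 mm²; R_n = min(0.6F_uA_nv, 0.6F_yA_gv) + U_bs·F_u·A_nt = 751.3 kN → 563 kN.
Block shear governs: 563 kN.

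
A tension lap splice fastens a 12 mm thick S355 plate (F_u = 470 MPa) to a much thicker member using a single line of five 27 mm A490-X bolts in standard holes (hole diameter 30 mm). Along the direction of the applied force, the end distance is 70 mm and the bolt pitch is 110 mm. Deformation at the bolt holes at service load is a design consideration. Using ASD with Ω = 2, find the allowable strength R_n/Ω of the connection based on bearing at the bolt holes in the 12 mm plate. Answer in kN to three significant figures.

914 kN

Per bolt r_n = 1.2 l_c t F_u ≤ 2.4 d t F_u; upper limit = 2.4 × 27 × 12 × 470 / 1000 = 365.5 kN.
Edge bolt: l_c = 70 − 30/2 = 55 mm → 1.2 × 55 × 12 × 470 / 1000 = 372.2 → r_n = 365.5 kN.
Interior bolts: l_c = 110 − 30 = 80 mm → 1.2 × 80 × 12 × 470 / 1000 = 541.4 → r_n = 365.5 kN.
R_n = 1 × 365.5 + 4 × 365.5 = 1827 kN.
Allowable strength R_n/Ω = 1827 / 2 = 914 kN.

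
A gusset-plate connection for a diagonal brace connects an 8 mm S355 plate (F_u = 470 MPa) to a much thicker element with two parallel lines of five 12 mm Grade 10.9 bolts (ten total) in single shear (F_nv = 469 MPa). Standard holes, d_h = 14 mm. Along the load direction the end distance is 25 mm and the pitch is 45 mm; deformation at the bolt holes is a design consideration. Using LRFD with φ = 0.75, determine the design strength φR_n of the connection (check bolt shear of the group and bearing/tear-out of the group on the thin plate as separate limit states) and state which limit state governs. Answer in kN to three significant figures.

Bolt shear: A_b = π·12²/4 = 113.1 mm²; R_n = 469 × 113.1 × 10 × 1 / 1000 = 530.4 kN → 0.75 × 530.4 = 398 kN.
Bearing (1.2 l_c t F_u ≤ 2.4 d t F_u): upper limit = 2.4·12·8·470 / 1000 = 108.3 kN.
  Edge l_c = 25 − 14/2 = 18 → r_n = 81.22 kN; interior l_c = 45 − 14 = 31 → r_n = 108.3 kN.
  R_n,bearing = 2·81.22 + 8·108.3 = 1029 kN → 0.75 × 1029 = 772 kN.
Bolt shear governs: 398 kN.

398 kN (bolt shear governs)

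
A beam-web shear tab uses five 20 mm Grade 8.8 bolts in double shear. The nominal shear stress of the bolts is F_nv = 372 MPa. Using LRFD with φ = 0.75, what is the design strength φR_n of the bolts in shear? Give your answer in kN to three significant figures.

877 kN

A_b = π × 20² / 4 = 314.2 mm².
R_n = F_nv · A_b · n · n_s = 372 × 314.2 × 5 × 2 / 1000 = 1169 kN.
Design strength φR_n = 0.75 × 1169 = 877 kN.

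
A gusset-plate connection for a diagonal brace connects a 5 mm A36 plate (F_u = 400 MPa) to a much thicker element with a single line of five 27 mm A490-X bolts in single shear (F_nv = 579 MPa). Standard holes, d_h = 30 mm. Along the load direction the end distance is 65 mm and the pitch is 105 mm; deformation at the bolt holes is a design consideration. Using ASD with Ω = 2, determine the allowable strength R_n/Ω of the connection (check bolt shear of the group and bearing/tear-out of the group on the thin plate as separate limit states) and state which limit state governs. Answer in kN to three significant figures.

319 kN (bearing governs)

Bolt shear: A_b = π·27²/4 = 572.6 mm²; R_n = 579 × 572.6 × 5 × 1 / 1000 = 1658 kN → 1658 / 2 = 829 kN.
Bearing (1.2 l_c t F_u ≤ 2.4 d t F_u): upper limit = 2.4·27·5·400 / 1000 = 129.6 kN.
  Edge l_c = 65 − 30/2 = 50 → r_n = 120 kN; interior l_c = 105 − 30 = 75 → r_n = 129.6 kN.
  R_n,bearing = 1·120 + 4·129.6 = 638.4 kN → 638.4 / 2 = 319 kN.
Bearing governs: 319 kN.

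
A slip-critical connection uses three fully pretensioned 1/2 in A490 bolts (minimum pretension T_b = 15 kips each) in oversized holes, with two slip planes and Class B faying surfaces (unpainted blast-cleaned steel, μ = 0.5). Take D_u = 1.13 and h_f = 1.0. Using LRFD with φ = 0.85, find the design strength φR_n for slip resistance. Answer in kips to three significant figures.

R_n = μ · D_u · h_f · T_b · n_s · n_b = 0.5 × 1.13 × 1.0 × 15 × 2 × 3 = 50.85 kips.
Design strength φR_n = 0.85 × 50.85 = 43.2 kips.

43.2 kips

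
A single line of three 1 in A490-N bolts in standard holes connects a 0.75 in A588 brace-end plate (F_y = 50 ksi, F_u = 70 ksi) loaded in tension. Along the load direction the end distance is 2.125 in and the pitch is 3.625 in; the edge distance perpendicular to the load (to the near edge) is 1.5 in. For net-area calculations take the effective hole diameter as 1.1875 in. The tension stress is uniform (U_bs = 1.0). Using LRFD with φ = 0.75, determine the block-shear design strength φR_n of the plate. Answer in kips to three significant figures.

187 kips

Shear plane L_v = 2.125 + 2·3.625 = 9.375 in; A_gv = 9.375 × 0.75 = 7.031 in².
A_nv = (9.375 − 2.5·1.1875) × 0.75 = 4.805 in².
A_nt = (1.5 − 0.5·1.1875) × 0.75 = 0.6797 in².
0.6 F_u A_nv = 201.8 kips; 0.6 F_y A_gv = 210.9 kips → shear rupture governs the shear term.
R_n = 201.8 + 1.0 × 70 × 0.6797 = 249.4 kips.
Design strength φR_n = 0.75 × 249.4 = 187 kips.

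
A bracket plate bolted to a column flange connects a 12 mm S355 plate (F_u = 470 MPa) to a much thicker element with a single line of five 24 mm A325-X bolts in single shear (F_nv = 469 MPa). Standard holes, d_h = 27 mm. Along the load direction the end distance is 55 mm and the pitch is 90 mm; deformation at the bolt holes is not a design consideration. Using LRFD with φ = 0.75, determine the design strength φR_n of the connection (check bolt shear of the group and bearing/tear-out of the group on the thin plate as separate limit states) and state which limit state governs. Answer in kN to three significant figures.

Bolt shear: A_b = π·24²/4 = 452.4 mm²; R_n = 469 × 452.4 × 5 × 1 / 1000 = 1061 kN → 0.75 × 1061 = 796 kN.
Bearing (1.5 l_c t F_u ≤ 3.0 d t F_u): upper limit = 3.0·24·12·470 / 1000 = 406.1 kN.
  Edge l_c = 55 − 27/2 = 41.5 → r_n = 351.1 kN; interior l_c = 90 − 27 = 63 → r_n = 406.1 kN.
  R_n,bearing = 1·351.1 + 4·406.1 = 1975 kN → 0.75 × 1975 = 1480 kN.
Bolt shear governs: 796 kN.

796 kN (bolt shear governs)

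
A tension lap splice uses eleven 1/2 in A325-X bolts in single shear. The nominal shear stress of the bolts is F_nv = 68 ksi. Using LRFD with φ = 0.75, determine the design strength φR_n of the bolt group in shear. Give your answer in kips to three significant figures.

110 kips

A_b = π × 0.5² / 4 = 0.1963 in².
R_n = F_nv · A_b · n · n_s = 68 × 0.1963 × 11 × 1 = 146.9 kips.
Design strength φR_n = 0.75 × 146.9 = 110 kips.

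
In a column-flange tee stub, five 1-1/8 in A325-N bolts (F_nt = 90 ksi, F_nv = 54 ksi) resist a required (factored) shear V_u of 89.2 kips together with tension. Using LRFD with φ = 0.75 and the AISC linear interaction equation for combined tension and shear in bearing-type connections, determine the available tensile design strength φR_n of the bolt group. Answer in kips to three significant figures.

287 kips

A_b = π·1.125²/4 = 0.994 in²; f_rv = 89.2 / (5 × 0.994) = 17.95 ksi.
F'_nt = 1.3 F_nt − (F_nt / φF_nv) f_rv = 1.3·90 − (90/(0.75·54))·17.95 = 77.12 ksi, capped at F_nt → F'_nt = 77.12 ksi.
R_n = F'_nt · A_b · n = 77.12 × 0.994 × 5 = 383.3 kips.
Design strength φR_n = 0.75 × 383.3 = 287 kips.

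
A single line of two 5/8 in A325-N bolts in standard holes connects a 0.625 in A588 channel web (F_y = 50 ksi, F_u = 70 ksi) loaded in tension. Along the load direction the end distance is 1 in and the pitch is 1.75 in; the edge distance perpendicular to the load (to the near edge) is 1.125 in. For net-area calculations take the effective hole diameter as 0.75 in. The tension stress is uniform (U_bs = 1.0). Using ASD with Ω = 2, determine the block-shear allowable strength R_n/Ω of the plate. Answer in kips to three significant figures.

Shear plane L_v = 1 + 1·1.75 = 2.75 in; A_gv = 2.75 × 0.625 = 1.719 in².
A_nv = (2.75 − 1.5·0.75) × 0.625 = 1.016 in².
A_nt = (1.125 − 0.5·0.75) × 0.625 = 0.4688 in².
0.6 F_u A_nv = 42.66 kips; 0.6 F_y A_gv = 51.56 kips → shear rupture governs the shear term.
R_n = 42.66 + 1.0 × 70 × 0.4688 = 75.47 kips.
Allowable strength R_n/Ω = 75.47 / 2 = 37.7 kips.

37.7 kips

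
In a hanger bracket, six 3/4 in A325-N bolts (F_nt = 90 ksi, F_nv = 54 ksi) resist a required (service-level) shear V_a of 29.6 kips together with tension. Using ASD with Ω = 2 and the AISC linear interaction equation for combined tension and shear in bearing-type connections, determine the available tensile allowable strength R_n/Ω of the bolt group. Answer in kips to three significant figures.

A_b = π·0.75²/4 = 0.4418 in²; f_rv = 29.6 / (6 × 0.4418) = 11.17 ksi.
F'_nt = 1.3 F_nt − (Ω F_nt / F_nv) f_rv = 1.3·90 − (2·90/54)·11.17 = 79.78 ksi, capped at F_nt → F'_nt = 79.78 ksi.
R_n = F'_nt · A_b · n = 79.78 × 0.4418 × 6 = 211.5 kips.
Allowable strength R_n/Ω = 211.5 / 2 = 106 kips.

106 kips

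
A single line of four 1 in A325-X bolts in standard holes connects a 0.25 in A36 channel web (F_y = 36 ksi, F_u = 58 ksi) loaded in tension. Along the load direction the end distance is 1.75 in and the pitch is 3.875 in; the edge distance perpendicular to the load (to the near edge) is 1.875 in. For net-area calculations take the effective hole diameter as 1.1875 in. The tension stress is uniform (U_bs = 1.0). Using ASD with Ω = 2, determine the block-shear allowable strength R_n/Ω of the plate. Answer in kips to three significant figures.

45.4 kips

Shear plane L_v = 1.75 + 3·3.875 = 13.38 in; A_gv = 13.38 × 0.25 = 3.344 in².
A_nv = (13.38 − 3.5·1.1875) × 0.25 = 2.305 in².
A_nt = (1.875 − 0.5·1.1875) × 0.25 = 0.3203 in².
0.6 F_u A_nv = 80.2 kips; 0.6 F_y A_gv = 72.22 kips → shear yielding governs the shear term.
R_n = 72.22 + 1.0 × 58 × 0.3203 = 90.8 kips.
Allowable strength R_n/Ω = 90.8 / 2 = 45.4 kips.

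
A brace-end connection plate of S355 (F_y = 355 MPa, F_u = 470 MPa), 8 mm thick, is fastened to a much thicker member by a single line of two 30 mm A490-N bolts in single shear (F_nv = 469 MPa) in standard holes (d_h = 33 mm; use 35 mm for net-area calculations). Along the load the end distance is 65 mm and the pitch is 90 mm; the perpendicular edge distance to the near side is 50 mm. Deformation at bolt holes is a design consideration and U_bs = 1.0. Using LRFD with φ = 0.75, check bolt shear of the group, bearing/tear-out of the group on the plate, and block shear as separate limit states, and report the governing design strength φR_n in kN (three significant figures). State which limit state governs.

265 kN (block shear governs)

Bolt shear: A_b = π·30²/4 = 706.9 mm²; R_n = 469 × 706.9 × 2 × 1 / 1000 = 663 kN → 0.75 × 663 = 497 kN.
Bearing: edge l_c = 48.5, r_n = 218.8 kN; interior l_c = 57, r_n = 257.2 kN; R_n = 218.8 + 1·257.2 = 476 kN → 357 kN.
Block shear: A_gv = 1240, A_nv = 820, A_nt = 260 mm²; R_n = min(0.6F_uA_nv, 0.6F_yA_gv) + U_bs·F_u·A_nt = 353.4 kN → 265 kN.
Block shear governs: 265 kN.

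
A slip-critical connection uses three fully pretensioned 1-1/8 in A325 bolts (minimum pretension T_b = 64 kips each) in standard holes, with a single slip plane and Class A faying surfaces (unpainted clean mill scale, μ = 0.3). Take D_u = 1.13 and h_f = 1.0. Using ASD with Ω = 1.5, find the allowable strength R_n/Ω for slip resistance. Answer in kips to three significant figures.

43.4 kips

R_n = μ · D_u · h_f · T_b · n_s · n_b = 0.3 × 1.13 × 1.0 × 64 × 1 × 3 = 65.09 kips.
Allowable strength R_n/Ω = 65.09 / 1.5 = 43.4 kips.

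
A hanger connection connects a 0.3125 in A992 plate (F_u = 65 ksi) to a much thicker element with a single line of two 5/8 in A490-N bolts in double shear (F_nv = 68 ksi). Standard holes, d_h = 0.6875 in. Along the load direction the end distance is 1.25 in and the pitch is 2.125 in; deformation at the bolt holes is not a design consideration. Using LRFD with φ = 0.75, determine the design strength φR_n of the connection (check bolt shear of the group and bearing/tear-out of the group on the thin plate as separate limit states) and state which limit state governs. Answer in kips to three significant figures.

Bolt shear: A_b = π·0.625²/4 = 0.3068 in²; R_n = 68 × 0.3068 × 2 × 2 = 83.45 kips → 0.75 × 83.45 = 62.6 kips.
Bearing (1.5 l_c t F_u ≤ 3.0 d t F_u): upper limit = 3.0·0.625·0.3125·65 = 38.09 kips.
  Edge l_c = 1.25 − 0.6875/2 = 0.9062 → r_n = 27.61 kips; interior l_c = 2.125 − 0.6875 = 1.438 → r_n = 38.09 kips.
  R_n,bearing = 1·27.61 + 1·38.09 = 65.7 kips → 0.75 × 65.7 = 49.3 kips.
Bearing governs: 49.3 kips.

49.3 kips (bearing governs)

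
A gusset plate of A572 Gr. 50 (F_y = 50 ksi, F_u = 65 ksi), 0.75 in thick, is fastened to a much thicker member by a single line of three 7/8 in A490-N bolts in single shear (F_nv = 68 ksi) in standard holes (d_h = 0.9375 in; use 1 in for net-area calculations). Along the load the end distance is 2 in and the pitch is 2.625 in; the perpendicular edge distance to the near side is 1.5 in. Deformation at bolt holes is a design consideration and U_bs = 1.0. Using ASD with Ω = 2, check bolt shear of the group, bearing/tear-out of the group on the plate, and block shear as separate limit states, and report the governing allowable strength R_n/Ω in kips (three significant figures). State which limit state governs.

Bolt shear: A_b = π·0.875²/4 = 0.6013 in²; R_n = 68 × 0.6013 × 3 × 1 = 122.7 kips → 122.7 / 2 = 61.3 kips.
Bearing: edge l_c = 1.531, r_n = 89.58 kips; interior l_c = 1.688, r_n = 98.72 kips; R_n = 89.58 + 2·98.72 = 287 kips → 144 kips.
Block shear: A_gv = 5.438, A_nv = 3.562, A_nt = 0.75 in²; R_n = min(0.6F_uA_nv, 0.6F_yA_gv) + U_bs·F_u·A_nt = 187.7 kips → 93.8 kips.
Bolt shear governs: 61.3 kips.

61.3 kips (bolt shear governs)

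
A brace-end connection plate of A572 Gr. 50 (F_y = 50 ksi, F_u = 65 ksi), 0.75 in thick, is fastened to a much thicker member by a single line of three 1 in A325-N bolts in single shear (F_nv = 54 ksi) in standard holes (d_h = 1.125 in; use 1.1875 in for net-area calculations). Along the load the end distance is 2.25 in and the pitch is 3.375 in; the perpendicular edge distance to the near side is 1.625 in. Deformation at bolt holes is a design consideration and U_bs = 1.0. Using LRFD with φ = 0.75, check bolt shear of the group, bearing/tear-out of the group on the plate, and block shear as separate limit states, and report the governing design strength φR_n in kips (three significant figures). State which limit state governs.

95.4 kips (bolt shear governs)

Bolt shear: A_b = π·1²/4 = 0.7854 in²; R_n = 54 × 0.7854 × 3 × 1 = 127.2 kips → 0.75 × 127.2 = 95.4 kips.
Bearing: edge l_c = 1.688, r_n = 98.72 kips; interior l_c = 2.25, r_n = 117 kips; R_n = 98.72 + 2·117 = 332.7 kips → 250 kips.
Block shear: A_gv = 6.75, A_nv = 4.523, A_nt = 0.7734 in²; R_n = min(0.6F_uA_nv, 0.6F_yA_gv) + U_bs·F_u·A_nt = 226.7 kips → 170 kips.
Bolt shear governs: 95.4 kips.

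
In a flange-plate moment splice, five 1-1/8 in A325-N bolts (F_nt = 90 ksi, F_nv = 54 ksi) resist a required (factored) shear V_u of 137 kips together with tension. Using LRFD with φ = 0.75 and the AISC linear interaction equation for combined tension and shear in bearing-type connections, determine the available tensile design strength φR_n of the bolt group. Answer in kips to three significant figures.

208 kips

A_b = π·1.125²/4 = 0.994 in²; f_rv = 137 / (5 × 0.994) = 27.56 ksi.
F'_nt = 1.3 F_nt − (F_nt / φF_nv) f_rv = 1.3·90 − (90/(0.75·54))·27.56 = 55.74 ksi, capped at F_nt → F'_nt = 55.74 ksi.
R_n = F'_nt · A_b · n = 55.74 × 0.994 × 5 = 277.1 kips.
Design strength φR_n = 0.75 × 277.1 = 208 kips.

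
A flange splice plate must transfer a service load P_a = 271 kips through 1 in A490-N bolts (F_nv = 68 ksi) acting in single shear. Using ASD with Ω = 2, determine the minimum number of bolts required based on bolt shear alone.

11 bolts

A_b = π·1²/4 = 0.7854 in².
Per-bolt allowable strength R_n/Ω = 68 × 0.7854 × 1 / 2 = 26.7 kips.
n ≥ 271 / 26.7 = 10.15 → use 11 bolts.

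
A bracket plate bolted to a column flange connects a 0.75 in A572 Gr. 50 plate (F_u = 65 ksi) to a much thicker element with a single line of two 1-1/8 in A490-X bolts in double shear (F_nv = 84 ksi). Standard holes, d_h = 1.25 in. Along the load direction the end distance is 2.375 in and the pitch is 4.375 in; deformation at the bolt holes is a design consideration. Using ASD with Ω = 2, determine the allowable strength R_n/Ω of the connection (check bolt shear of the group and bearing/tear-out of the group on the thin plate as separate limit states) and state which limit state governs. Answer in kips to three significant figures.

117 kips (bearing governs)

Bolt shear: A_b = π·1.125²/4 = 0.994 in²; R_n = 84 × 0.994 × 2 × 2 = 334 kips → 334 / 2 = 167 kips.
Bearing (1.2 l_c t F_u ≤ 2.4 d t F_u): upper limit = 2.4·1.125·0.75·65 = 131.6 kips.
  Edge l_c = 2.375 − 1.25/2 = 1.75 → r_n = 102.4 kips; interior l_c = 4.375 − 1.25 = 3.125 → r_n = 131.6 kips.
  R_n,bearing = 1·102.4 + 1·131.6 = 234 kips → 234 / 2 = 117 kips.
Bearing governs: 117 kips.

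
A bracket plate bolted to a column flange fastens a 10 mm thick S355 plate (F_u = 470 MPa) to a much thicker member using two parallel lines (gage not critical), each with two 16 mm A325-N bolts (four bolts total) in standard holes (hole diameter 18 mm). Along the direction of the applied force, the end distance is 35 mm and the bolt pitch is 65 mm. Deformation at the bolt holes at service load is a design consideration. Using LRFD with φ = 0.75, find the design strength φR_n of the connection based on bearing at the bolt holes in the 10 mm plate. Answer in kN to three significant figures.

Per bolt r_n = 1.2 l_c t F_u ≤ 2.4 d t F_u; upper limit = 2.4 × 16 × 10 × 470 / 1000 = 180.5 kN.
Edge bolt: l_c = 35 − 18/2 = 26 mm → 1.2 × 26 × 10 × 470 / 1000 = 146.6 → r_n = 146.6 kN.
Interior bolts: l_c = 65 − 18 = 47 mm → 1.2 × 47 × 10 × 470 / 1000 = 265.1 → r_n = 180.5 kN.
R_n = 2 × 146.6 + 2 × 180.5 = 654.2 kN.
Design strength φR_n = 0.75 × 654.2 = 491 kN.

491 kN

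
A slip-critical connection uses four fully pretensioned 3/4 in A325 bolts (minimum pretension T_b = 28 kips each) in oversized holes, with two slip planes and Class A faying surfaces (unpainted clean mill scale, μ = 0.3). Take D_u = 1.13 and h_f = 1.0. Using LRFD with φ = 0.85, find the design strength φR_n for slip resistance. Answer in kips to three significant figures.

R_n = μ · D_u · h_f · T_b · n_s · n_b = 0.3 × 1.13 × 1.0 × 28 × 2 × 4 = 75.94 kips.
Design strength φR_n = 0.85 × 75.94 = 64.5 kips.

64.5 kips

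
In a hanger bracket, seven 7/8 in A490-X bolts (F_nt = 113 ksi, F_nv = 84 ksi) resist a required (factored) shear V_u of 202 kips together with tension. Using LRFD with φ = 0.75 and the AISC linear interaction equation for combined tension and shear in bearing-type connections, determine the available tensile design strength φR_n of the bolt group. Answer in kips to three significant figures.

192 kips

A_b = π·0.875²/4 = 0.6013 in²; f_rv = 202 / (7 × 0.6013) = 47.99 ksi.
F'_nt = 1.3 F_nt − (F_nt / φF_nv) f_rv = 1.3·113 − (113/(0.75·84))·47.99 = 60.82 ksi, capped at F_nt → F'_nt = 60.82 ksi.
R_n = F'_nt · A_b · n = 60.82 × 0.6013 × 7 = 256 kips.
Design strength φR_n = 0.75 × 256 = 192 kips.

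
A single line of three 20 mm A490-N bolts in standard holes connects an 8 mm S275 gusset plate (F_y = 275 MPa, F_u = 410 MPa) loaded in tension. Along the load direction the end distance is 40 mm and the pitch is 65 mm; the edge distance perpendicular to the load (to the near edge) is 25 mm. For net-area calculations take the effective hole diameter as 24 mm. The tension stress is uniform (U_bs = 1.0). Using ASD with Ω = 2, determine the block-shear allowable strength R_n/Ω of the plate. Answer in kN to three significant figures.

130 kN

Shear plane L_v = 40 + 2·65 = 170 mm; A_gv = 170 × 8 = 1360 mm².
A_nv = (170 − 2.5·24) × 8 = 880 mm².
A_nt = (25 − 0.5·24) × 8 = 104 mm².
0.6 F_u A_nv = 216.5 kN; 0.6 F_y A_gv = 224.4 kN → shear rupture governs the shear term.
R_n = 216.5 + 1.0 × 410 × 104 / 1000 = 259.1 kN.
Allowable strength R_n/Ω = 259.1 / 2 = 130 kN.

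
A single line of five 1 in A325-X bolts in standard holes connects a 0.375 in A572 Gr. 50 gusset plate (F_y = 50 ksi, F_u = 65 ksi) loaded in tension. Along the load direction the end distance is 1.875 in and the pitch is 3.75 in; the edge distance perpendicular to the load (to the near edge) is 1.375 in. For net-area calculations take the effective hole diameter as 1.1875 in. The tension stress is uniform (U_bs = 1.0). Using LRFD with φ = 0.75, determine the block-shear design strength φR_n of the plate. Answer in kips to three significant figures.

141 kips

Shear plane L_v = 1.875 + 4·3.75 = 16.88 in; A_gv = 16.88 × 0.375 = 6.328 in².
A_nv = (16.88 − 4.5·1.1875) × 0.375 = 4.324 in².
A_nt = (1.375 − 0.5·1.1875) × 0.375 = 0.293 in².
0.6 F_u A_nv = 168.6 kips; 0.6 F_y A_gv = 189.8 kips → shear rupture governs the shear term.
R_n = 168.6 + 1.0 × 65 × 0.293 = 187.7 kips.
Design strength φR_n = 0.75 × 187.7 = 141 kips.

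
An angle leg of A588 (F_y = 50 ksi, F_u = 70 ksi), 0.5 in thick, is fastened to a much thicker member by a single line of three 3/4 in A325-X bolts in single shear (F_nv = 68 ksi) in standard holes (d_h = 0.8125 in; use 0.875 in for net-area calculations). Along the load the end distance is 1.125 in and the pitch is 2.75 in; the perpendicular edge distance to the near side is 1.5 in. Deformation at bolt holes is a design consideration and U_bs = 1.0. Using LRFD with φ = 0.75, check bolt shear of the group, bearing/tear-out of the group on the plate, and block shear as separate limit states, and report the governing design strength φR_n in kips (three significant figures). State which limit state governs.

67.6 kips (bolt shear governs)

Bolt shear: A_b = π·0.75²/4 = 0.4418 in²; R_n = 68 × 0.4418 × 3 × 1 = 90.12 kips → 0.75 × 90.12 = 67.6 kips.
Bearing: edge l_c = 0.7188, r_n = 30.19 kips; interior l_c = 1.938, r_n = 63 kips; R_n = 30.19 + 2·63 = 156.2 kips → 117 kips.
Block shear: A_gv = 3.312, A_nv = 2.219, A_nt = 0.5312 in²; R_n = min(0.6F_uA_nv, 0.6F_yA_gv) + U_bs·F_u·A_nt = 130.4 kips → 97.8 kips.
Bolt shear governs: 67.6 kips.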